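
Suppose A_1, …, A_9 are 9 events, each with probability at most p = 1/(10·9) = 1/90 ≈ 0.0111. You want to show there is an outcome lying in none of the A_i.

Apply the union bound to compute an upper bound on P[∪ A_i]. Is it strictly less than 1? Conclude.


Union bound: P[∪_{i=1}^{9} A_i] ≤ Σ_i P[A_i] ≤ 9·p = 9·(1/90) = 1/10.
Numerically: 1/10 ≈ 0.1000.
Is 1/10 < 1? YES.
Since P[∪ A_i] ≤ 1/10 < 1, the complement has P[∩ A_i^c] ≥ 1 − 1/10 = 9/10 > 0, so some outcome avoids every A_i.

9·p = 1/10 ≈ 0.1000; existence CERTIFIED by the union bound.


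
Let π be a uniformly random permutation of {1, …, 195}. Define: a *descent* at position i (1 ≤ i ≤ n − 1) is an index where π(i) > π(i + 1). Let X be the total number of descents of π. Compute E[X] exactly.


Write X = Σ X_I over i = 1, …, 194, with X_I the indicator of one descent.
There are 194 indicators.
For each fixed i, the pair (π(i), π(i+1)) is a uniformly random ordered pair of distinct values from {1, …, 195}; by symmetry P[π(i) > π(i+1)] = 1/2.
By linearity: E[X] = 194 · (1/2) = (195 − 1) · (1/2) = 97 ≈ 97.00000.

E[X] = 97 = 97.00000.


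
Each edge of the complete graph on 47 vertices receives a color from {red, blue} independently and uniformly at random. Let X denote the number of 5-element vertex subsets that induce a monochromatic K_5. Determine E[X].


Let X = Σ_S X_S over the C(47, 5) = 1533939 subsets S of size 5, where X_S = 1 if the K_5 on S is monochromatic.
For a fixed S, the K_5 on S has C(5, 2) = 10 edges. P[all 10 edges red] = (1/2)^10, and likewise for blue, so P[monochromatic] = 2·(1/2)^10 = 2^{1 − 10} = 1/512.
By linearity: E[X] = C(47, 5) · 2^{1 − 10} = 1533939 · 1/512 = 1533939/512.
Numerically: E[X] ≈ 2995.9746.

E[X] = C(47,5)·2^(1−C(5,2)) = 1533939/512 ≈ 2995.9746.


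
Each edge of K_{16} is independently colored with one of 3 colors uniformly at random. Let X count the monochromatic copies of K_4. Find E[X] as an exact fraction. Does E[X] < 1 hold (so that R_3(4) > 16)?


E[X] = C(16, 4) · 3^{1 − 6} = 1820 · 3^{−5} = 1820/243.
As a reduced fraction: E[X] = 1820/243 ≈ 7.4897119.
Is E[X] < 1? NO.
Since E[X] ≥ 1, the first-moment bound is inconclusive at n = 16; it does NOT by itself certify R_3(4) > 16.

E[X] = 1820/243 ≈ 7.4897119; E[X] ≥ 1; first-moment method inconclusive here.


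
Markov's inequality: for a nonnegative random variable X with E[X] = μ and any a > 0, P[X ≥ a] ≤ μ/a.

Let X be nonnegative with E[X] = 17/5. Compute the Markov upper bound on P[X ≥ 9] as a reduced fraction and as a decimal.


μ = E[X] = 17/5, a = 9.
Markov: P[X ≥ 9] ≤ μ/a = (17/5)/9 = 17/45.
Numerically: ≈ 0.3778.
(Since a = 9 > μ = 3.4000, the bound 17/45 is < 1 and informative.)

P[X ≥ 9] ≤ 17/45 ≈ 0.3778.


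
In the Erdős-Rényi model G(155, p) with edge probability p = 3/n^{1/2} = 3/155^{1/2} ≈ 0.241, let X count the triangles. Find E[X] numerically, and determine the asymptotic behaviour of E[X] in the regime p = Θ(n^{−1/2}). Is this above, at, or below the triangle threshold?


Number of potential triangles: C(155, 3) = 608685.
Each occurs with probability p³ ≈ (0.241)³ ≈ 1.399156e-02.
By linearity: E[X] = C(155, 3)·p³ ≈ 608685 · 1.399156e-02 ≈ 8516.4542.
Since α = 1/2 < 1, p = c/n^{1/2} ≫ 1/n is above the triangle threshold p ~ 1/n. Asymptotically E[X] ~ (c³/6)·n^{3(1−α)} = (3³/6)·n^{1.5} → ∞; triangles are abundant w.h.p.

E[X] ≈ 8516.4542; in regime p = Θ(1/n^{1/2}) E[X] diverges (above the triangle threshold p ~ 1/n).


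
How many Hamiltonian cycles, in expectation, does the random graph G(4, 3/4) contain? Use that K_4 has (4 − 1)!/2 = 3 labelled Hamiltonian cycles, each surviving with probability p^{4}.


K_4 has (4 − 1)!/2 = 3 labelled Hamiltonian cycles.
For each such Hamiltonian cycle H, let X_H = 1 if all 4 edges of H are present in G. Then P[X_H = 1] = p^{4} = (3/4)^{4} = 81/256.
Summing the indicators: E[X] = Σ_H E[X_H] = 3 · p^{4} = 3 · 81/256 = 243/256.
Numerically: E[X] ≈ 0.9492.

E[X] = 3 · (3/4)^{4} = 243/256 ≈ 0.9492.


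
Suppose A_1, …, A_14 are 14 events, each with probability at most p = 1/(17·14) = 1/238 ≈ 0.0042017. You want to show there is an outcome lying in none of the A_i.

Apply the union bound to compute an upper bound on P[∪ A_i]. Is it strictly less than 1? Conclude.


Union bound: P[∪_{i=1}^{14} A_i] ≤ Σ_i P[A_i] ≤ 14·p = 14·(1/238) = 1/17.
Numerically: 1/17 ≈ 0.0588235.
Is 1/17 < 1? YES.
Since P[∪ A_i] ≤ 1/17 < 1, the complement has P[∩ A_i^c] ≥ 1 − 1/17 = 16/17 > 0, so some outcome avoids every A_i.

14·p = 1/17 ≈ 0.0588235; existence CERTIFIED by the union bound.


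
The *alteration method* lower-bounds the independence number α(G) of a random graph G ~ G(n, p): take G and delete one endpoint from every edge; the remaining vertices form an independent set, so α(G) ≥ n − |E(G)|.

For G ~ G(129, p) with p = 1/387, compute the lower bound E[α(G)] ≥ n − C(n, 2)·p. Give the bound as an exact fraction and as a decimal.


E[|E(G)|] = C(129, 2)·p = 8256 · (1/387) = 64/3.
E[α(G)] ≥ n − E[|E(G)|] = 129 − 64/3 = 323/3.
Numerically: ≈ 107.66667.
(This is only a lower bound; the true E[α(G)] may be larger.)

E[α(G)] ≥ 323/3 ≈ 107.66667.


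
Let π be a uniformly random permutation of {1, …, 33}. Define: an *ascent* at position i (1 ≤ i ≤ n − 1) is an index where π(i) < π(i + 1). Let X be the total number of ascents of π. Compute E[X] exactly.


Write X = Σ X_I over i = 1, …, 32, with X_I the indicator of one ascent.
There are 32 indicators.
For each fixed i, the pair (π(i), π(i+1)) is a uniformly random ordered pair of distinct values from {1, …, 33}; by symmetry P[π(i) < π(i+1)] = 1/2.
By linearity: E[X] = 32 · (1/2) = (33 − 1) · (1/2) = 16 ≈ 16.00000.

E[X] = 16 = 16.00000.


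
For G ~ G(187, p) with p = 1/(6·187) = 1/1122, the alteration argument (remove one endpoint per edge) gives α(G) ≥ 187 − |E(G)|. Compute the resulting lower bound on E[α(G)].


E[|E(G)|] = C(187, 2)·p = 17391 · (1/1122) = 31/2.
E[α(G)] ≥ n − E[|E(G)|] = 187 − 31/2 = 343/2.
Numerically: ≈ 171.50000.
(This is only a lower bound; the true E[α(G)] may be larger.)

E[α(G)] ≥ 343/2 ≈ 171.50000.


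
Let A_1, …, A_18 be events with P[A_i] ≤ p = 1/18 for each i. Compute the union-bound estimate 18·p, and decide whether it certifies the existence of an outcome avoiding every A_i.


Union bound: P[∪_{i=1}^{18} A_i] ≤ Σ_i P[A_i] ≤ 18·p = 18·(1/18) = 1.
Numerically: 1 ≈ 1.0000.
Is 1 < 1? NO.
Since the bound 1 is ≥ 1, the union bound is uninformative here; it does NOT by itself certify existence.

18·p = 1 ≈ 1.0000; existence NOT certified by the union bound.


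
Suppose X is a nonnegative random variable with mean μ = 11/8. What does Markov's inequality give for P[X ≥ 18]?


μ = E[X] = 11/8, a = 18.
Markov: P[X ≥ 18] ≤ μ/a = (11/8)/18 = 11/144.
Numerically: ≈ 0.0764.
(Since a = 18 > μ = 1.3750, the bound 11/144 is < 1 and informative.)

P[X ≥ 18] ≤ 11/144 ≈ 0.0764.


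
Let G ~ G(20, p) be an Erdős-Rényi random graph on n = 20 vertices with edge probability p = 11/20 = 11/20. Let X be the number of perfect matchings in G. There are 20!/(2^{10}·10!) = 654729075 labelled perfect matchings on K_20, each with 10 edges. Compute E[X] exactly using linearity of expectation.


K_20 has 20!/(2^{10}·10!) = 654729075 labelled perfect matchings.
For each such perfect matching H, let X_H = 1 if all 10 edges of H are present in G. Then P[X_H = 1] = p^{10} = (11/20)^{10} = 25937424601/10240000000000.
Summing the indicators: E[X] = Σ_H E[X_H] = 654729075 · p^{10} = 654729075 · 25937424601/10240000000000 = 679279440675798963/409600000000.
Numerically: E[X] ≈ 1.6584e+06.

E[X] = 654729075 · (11/20)^{10} = 679279440675798963/409600000000 ≈ 1.6584e+06.


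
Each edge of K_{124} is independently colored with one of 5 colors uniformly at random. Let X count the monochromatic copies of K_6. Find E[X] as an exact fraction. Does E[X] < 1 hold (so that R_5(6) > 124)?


E[X] = C(124, 6) · 5^{1 − 15} = 4465475476 · 5^{−14} = 4465475476/6103515625.
As a reduced fraction: E[X] = 4465475476/6103515625 ≈ 0.7316235.
Is E[X] < 1? YES.
Since E[X] < 1, there exists a 5-coloring of K_{124} with no monochromatic K_6; hence R_5(6) > 124.

E[X] = 4465475476/6103515625 ≈ 0.7316235; E[X] < 1, so R_5(6) > 124.


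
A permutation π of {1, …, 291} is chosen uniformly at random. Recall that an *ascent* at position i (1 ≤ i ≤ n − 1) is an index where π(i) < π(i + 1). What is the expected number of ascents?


Write X = Σ X_I over i = 1, …, 290, with X_I the indicator of one ascent.
There are 290 indicators.
For each fixed i, the pair (π(i), π(i+1)) is a uniformly random ordered pair of distinct values from {1, …, 291}; by symmetry P[π(i) < π(i+1)] = 1/2.
By linearity: E[X] = 290 · (1/2) = (291 − 1) · (1/2) = 145 ≈ 145.00000.

E[X] = 145 = 145.00000.


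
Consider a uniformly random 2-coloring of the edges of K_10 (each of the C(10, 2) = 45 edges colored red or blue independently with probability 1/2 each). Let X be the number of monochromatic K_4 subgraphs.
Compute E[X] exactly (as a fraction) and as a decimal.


Let X = Σ_S X_S over the C(10, 4) = 210 subsets S of size 4, where X_S = 1 if the K_4 on S is monochromatic.
For a fixed S, the K_4 on S has C(4, 2) = 6 edges. P[all 6 edges red] = (1/2)^6, and likewise for blue, so P[monochromatic] = 2·(1/2)^6 = 2^{1 − 6} = 1/32.
By linearity: E[X] = C(10, 4) · 2^{1 − 6} = 210 · 1/32 = 105/16.
Numerically: E[X] ≈ 6.562500.

E[X] = C(10,4)·2^(1−C(4,2)) = 105/16 ≈ 6.562500.


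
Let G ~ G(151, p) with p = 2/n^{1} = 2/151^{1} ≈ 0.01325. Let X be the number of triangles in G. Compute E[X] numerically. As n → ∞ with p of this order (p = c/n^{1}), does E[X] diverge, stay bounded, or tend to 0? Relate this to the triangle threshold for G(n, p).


Number of potential triangles: C(151, 3) = 562475.
Each occurs with probability p³ ≈ (0.01325)³ ≈ 2.323588e-06.
By linearity: E[X] = C(151, 3)·p³ ≈ 562475 · 2.323588e-06 ≈ 1.3070.
Here α = 1, so p = 2/n is exactly at the triangle threshold p ~ 1/n. Asymptotically E[X] → c³/6 = 2³/6 = 4/3 ≈ 1.3333, a bounded constant. In this regime the triangle count is asymptotically Poisson(c³/6).

E[X] ≈ 1.3070; in regime p = Θ(1/n^{1}) E[X] stays bounded (at the triangle threshold p ~ 1/n).


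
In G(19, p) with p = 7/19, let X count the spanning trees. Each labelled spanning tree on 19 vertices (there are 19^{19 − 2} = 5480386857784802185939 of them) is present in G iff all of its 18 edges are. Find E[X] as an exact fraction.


K_19 has 19^{19 − 2} = 5480386857784802185939 labelled spanning trees.
For each such spanning tree H, let X_H = 1 if all 18 edges of H are present in G. Then P[X_H = 1] = p^{18} = (7/19)^{18} = 1628413597910449/104127350297911241532841.
By linearity: E[X] = Σ_H E[X_H] = 5480386857784802185939 · p^{18} = 5480386857784802185939 · 1628413597910449/104127350297911241532841 = 1628413597910449/19.
Numerically: E[X] ≈ 8.57e+13.

E[X] = 5480386857784802185939 · (7/19)^{18} = 1628413597910449/19 ≈ 8.57e+13.


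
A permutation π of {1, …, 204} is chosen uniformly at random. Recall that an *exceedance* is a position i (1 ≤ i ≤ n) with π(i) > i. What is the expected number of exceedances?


Write X = Σ_{i=1}^{204} X_i, where X_i = 1_{π(i) > i}.
For each fixed i, π(i) is uniform over {1, …, 204} (marginal of a uniform permutation), so P[π(i) > i] = (n − i)/n. Summing: Σ_{i=1}^{204} (n − i)/n = (0 + 1 + … + 203)/204 = 204(204 − 1)/(2·204) = (204 − 1)/2.
Hence E[X] = Σ_{i=1}^{204} (204 − i)/204 = 203/2 ≈ 101.500000.

E[X] = 203/2 = 101.500000.


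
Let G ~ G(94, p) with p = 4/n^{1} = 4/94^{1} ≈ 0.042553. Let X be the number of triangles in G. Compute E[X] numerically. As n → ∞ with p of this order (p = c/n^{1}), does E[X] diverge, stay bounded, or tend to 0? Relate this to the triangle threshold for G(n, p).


Number of potential triangles: C(94, 3) = 134044.
Each occurs with probability p³ ≈ (0.042553)³ ≈ 7.7054217e-05.
By linearity: E[X] = C(94, 3)·p³ ≈ 134044 · 7.7054217e-05 ≈ 10.32866.
Here α = 1, so p = 4/n is exactly at the triangle threshold p ~ 1/n. Asymptotically E[X] → c³/6 = 4³/6 = 32/3 ≈ 10.66667, a bounded constant. In this regime the triangle count is asymptotically Poisson(c³/6).

E[X] ≈ 10.32866; in regime p = Θ(1/n^{1}) E[X] stays bounded (at the triangle threshold p ~ 1/n).


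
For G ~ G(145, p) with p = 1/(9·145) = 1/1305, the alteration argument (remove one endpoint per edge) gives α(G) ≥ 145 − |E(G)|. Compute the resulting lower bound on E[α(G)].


E[|E(G)|] = C(145, 2)·p = 10440 · (1/1305) = 8.
E[α(G)] ≥ n − E[|E(G)|] = 145 − 8 = 137.
Numerically: ≈ 137.000.
(This is only a lower bound; the true E[α(G)] may be larger.)

E[α(G)] ≥ 137 ≈ 137.000.


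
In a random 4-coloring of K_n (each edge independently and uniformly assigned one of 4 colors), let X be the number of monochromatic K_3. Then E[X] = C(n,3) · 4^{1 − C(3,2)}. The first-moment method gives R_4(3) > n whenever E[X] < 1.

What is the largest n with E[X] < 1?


We need C(n, 3) · 4^{1 − 3} < 1, i.e. C(n, 3) < 4^{3 − 1} = 16.
Check values of n near the boundary:
  n = 3: C(3, 3) = 1; 1 < 16? YES
  n = 4: C(4, 3) = 4; 4 < 16? YES
  n = 5: C(5, 3) = 10; 10 < 16? YES
  n = 6: C(6, 3) = 20; 20 < 16? NO
  n = 7: C(7, 3) = 35; 35 < 16? NO
  n = 8: C(8, 3) = 56; 56 < 16? NO
The largest n with C(n, 3) < 16 is n = 5 (where E[X] = 5/8 ≈ 0.625000). Hence R_4(3) > 5, i.e. R_4(3) ≥ 6.

Largest n = 5; hence R_4(3) > 5.


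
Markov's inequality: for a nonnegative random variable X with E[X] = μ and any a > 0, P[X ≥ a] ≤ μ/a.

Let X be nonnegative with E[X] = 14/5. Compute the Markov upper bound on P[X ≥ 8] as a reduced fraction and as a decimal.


μ = E[X] = 14/5, a = 8.
Markov: P[X ≥ 8] ≤ μ/a = (14/5)/8 = 7/20.
Numerically: ≈ 0.350.
(Since a = 8 > μ = 2.800, the bound 7/20 is < 1 and informative.)

P[X ≥ 8] ≤ 7/20 ≈ 0.350.


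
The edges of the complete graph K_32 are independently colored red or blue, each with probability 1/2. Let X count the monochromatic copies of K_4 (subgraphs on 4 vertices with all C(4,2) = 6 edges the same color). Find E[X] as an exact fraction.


Let X = Σ_S X_S over the C(32, 4) = 35960 subsets S of size 4, where X_S = 1 if the K_4 on S is monochromatic.
For a fixed S, the K_4 on S has C(4, 2) = 6 edges. P[all 6 edges red] = (1/2)^6, and likewise for blue, so P[monochromatic] = 2·(1/2)^6 = 2^{1 − 6} = 1/32.
Summing: E[X] = C(32, 4) · 2^{1 − 6} = 35960 · 1/32 = 4495/4.
Numerically: E[X] ≈ 1123.750.

E[X] = C(32,4)·2^(1−C(4,2)) = 4495/4 ≈ 1123.750.


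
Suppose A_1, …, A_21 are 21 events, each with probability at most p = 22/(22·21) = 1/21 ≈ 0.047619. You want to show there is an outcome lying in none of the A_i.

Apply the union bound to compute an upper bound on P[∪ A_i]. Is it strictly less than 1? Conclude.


Union bound: P[∪_{i=1}^{21} A_i] ≤ Σ_i P[A_i] ≤ 21·p = 21·(1/21) = 1.
Numerically: 1 ≈ 1.000000.
Is 1 < 1? NO.
Since the bound 1 is ≥ 1, the union bound is uninformative here; it does NOT by itself certify existence.

21·p = 1 ≈ 1.000000; existence NOT certified by the union bound.


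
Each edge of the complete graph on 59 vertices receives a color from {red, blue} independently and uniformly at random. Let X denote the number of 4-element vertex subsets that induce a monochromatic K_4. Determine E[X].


Let X = Σ_S X_S over the C(59, 4) = 455126 subsets S of size 4, where X_S = 1 if the K_4 on S is monochromatic.
For a fixed S, the K_4 on S has C(4, 2) = 6 edges. P[all 6 edges red] = (1/2)^6, and likewise for blue, so P[monochromatic] = 2·(1/2)^6 = 2^{1 − 6} = 1/32.
By linearity of expectation: E[X] = C(59, 4) · 2^{1 − 6} = 455126 · 1/32 = 227563/16.
Numerically: E[X] ≈ 14222.688.

E[X] = C(59,4)·2^(1−C(4,2)) = 227563/16 ≈ 14222.688.


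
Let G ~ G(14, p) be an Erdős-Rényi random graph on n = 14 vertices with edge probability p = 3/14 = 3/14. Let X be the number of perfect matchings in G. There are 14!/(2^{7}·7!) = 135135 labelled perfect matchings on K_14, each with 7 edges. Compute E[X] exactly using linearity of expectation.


K_14 has 14!/(2^{7}·7!) = 135135 labelled perfect matchings.
For each such perfect matching H, let X_H = 1 if all 7 edges of H are present in G. Then P[X_H = 1] = p^{7} = (3/14)^{7} = 2187/105413504.
By linearity of expectation: E[X] = Σ_H E[X_H] = 135135 · p^{7} = 135135 · 2187/105413504 = 42220035/15059072.
Numerically: E[X] ≈ 2.804.

E[X] = 135135 · (3/14)^{7} = 42220035/15059072 ≈ 2.804.


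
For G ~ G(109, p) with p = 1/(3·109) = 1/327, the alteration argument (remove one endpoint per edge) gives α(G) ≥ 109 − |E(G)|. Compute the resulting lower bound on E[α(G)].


E[|E(G)|] = C(109, 2)·p = 5886 · (1/327) = 18.
E[α(G)] ≥ n − E[|E(G)|] = 109 − 18 = 91.
Numerically: ≈ 91.0000.
(This is only a lower bound; the true E[α(G)] may be larger.)

E[α(G)] ≥ 91 ≈ 91.0000.


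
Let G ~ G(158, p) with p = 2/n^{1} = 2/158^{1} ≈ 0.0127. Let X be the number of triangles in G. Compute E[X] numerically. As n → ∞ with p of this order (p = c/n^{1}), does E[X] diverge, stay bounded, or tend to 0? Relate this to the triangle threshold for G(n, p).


Number of potential triangles: C(158, 3) = 644956.
Each occurs with probability p³ ≈ (0.0127)³ ≈ 2.02824e-06.
By linearity: E[X] = C(158, 3)·p³ ≈ 644956 · 2.02824e-06 ≈ 1.308.
Here α = 1, so p = 2/n is exactly at the triangle threshold p ~ 1/n. Asymptotically E[X] → c³/6 = 2³/6 = 4/3 ≈ 1.333, a bounded constant. In this regime the triangle count is asymptotically Poisson(c³/6).

E[X] ≈ 1.308; in regime p = Θ(1/n^{1}) E[X] stays bounded (at the triangle threshold p ~ 1/n).


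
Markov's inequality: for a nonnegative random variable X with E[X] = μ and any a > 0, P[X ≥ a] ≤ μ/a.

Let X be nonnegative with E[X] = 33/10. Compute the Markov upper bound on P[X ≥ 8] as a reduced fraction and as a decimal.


μ = E[X] = 33/10, a = 8.
Markov: P[X ≥ 8] ≤ μ/a = (33/10)/8 = 33/80.
Numerically: ≈ 0.4125.
(Since a = 8 > μ = 3.3000, the bound 33/80 is < 1 and informative.)

P[X ≥ 8] ≤ 33/80 ≈ 0.4125.


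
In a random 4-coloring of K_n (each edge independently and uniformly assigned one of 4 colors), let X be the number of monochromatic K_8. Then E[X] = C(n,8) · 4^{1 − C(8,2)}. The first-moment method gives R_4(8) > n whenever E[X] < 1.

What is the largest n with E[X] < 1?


We need C(n, 8) · 4^{1 − 28} < 1, i.e. C(n, 8) < 4^{28 − 1} = 18014398509481984.
Check values of n near the boundary:
  n = 407: C(407, 8) = 17424959239309050; 17424959239309050 < 18014398509481984? YES
  n = 408: C(408, 8) = 17773458424095231; 17773458424095231 < 18014398509481984? YES
  n = 409: C(409, 8) = 18128041135797879; 18128041135797879 < 18014398509481984? NO
  n = 410: C(410, 8) = 18488798173326195; 18488798173326195 < 18014398509481984? NO
The largest n with C(n, 8) < 18014398509481984 is n = 408 (where E[X] = 17773458424095231/18014398509481984 ≈ 0.9866251). Hence R_4(8) > 408, i.e. R_4(8) ≥ 409.

Largest n = 408; hence R_4(8) > 408.


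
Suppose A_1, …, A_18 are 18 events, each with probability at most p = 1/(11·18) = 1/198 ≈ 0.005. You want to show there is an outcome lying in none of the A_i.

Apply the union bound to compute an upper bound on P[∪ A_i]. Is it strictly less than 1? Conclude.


Union bound: P[∪_{i=1}^{18} A_i] ≤ Σ_i P[A_i] ≤ 18·p = 18·(1/198) = 1/11.
Numerically: 1/11 ≈ 0.091.
Is 1/11 < 1? YES.
Since P[∪ A_i] ≤ 1/11 < 1, the complement has P[∩ A_i^c] ≥ 1 − 1/11 = 10/11 > 0, so some outcome avoids every A_i.

18·p = 1/11 ≈ 0.091; existence CERTIFIED by the union bound.


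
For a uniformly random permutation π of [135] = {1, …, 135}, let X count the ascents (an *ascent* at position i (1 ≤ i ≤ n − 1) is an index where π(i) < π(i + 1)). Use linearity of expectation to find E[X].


Write X = Σ X_I over i = 1, …, 134, with X_I the indicator of one ascent.
There are 134 indicators.
For each fixed i, the pair (π(i), π(i+1)) is a uniformly random ordered pair of distinct values from {1, …, 135}; by symmetry P[π(i) < π(i+1)] = 1/2.
By linearity: E[X] = 134 · (1/2) = (135 − 1) · (1/2) = 67 ≈ 67.00000.

E[X] = 67 = 67.00000.


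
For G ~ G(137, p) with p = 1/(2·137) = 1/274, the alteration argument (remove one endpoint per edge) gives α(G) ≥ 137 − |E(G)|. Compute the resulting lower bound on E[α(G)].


E[|E(G)|] = C(137, 2)·p = 9316 · (1/274) = 34.
E[α(G)] ≥ n − E[|E(G)|] = 137 − 34 = 103.
Numerically: ≈ 103.000000.
(This is only a lower bound; the true E[α(G)] may be larger.)

E[α(G)] ≥ 103 ≈ 103.000000.


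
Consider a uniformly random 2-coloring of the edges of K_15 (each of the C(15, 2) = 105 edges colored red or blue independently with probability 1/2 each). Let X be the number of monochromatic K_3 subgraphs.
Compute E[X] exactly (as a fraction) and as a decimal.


Let X = Σ_S X_S over the C(15, 3) = 455 subsets S of size 3, where X_S = 1 if the K_3 on S is monochromatic.
For a fixed S, the K_3 on S has C(3, 2) = 3 edges. P[all 3 edges red] = (1/2)^3, and likewise for blue, so P[monochromatic] = 2·(1/2)^3 = 2^{1 − 3} = 1/4.
Summing: E[X] = C(15, 3) · 2^{1 − 3} = 455 · 1/4 = 455/4.
Numerically: E[X] ≈ 113.75000.

E[X] = C(15,3)·2^(1−C(3,2)) = 455/4 ≈ 113.75000.


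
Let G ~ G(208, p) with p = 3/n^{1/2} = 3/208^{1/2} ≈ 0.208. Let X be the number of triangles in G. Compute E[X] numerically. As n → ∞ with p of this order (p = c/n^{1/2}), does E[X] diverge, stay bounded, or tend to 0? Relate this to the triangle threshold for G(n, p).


Number of potential triangles: C(208, 3) = 1478256.
Each occurs with probability p³ ≈ (0.208)³ ≈ 9.000544e-03.
By linearity: E[X] = C(208, 3)·p³ ≈ 1478256 · 9.000544e-03 ≈ 13305.1082.
Since α = 1/2 < 1, p = c/n^{1/2} ≫ 1/n is above the triangle threshold p ~ 1/n. Asymptotically E[X] ~ (c³/6)·n^{3(1−α)} = (3³/6)·n^{1.5} → ∞; triangles are abundant w.h.p.

E[X] ≈ 13305.1082; in regime p = Θ(1/n^{1/2}) E[X] diverges (above the triangle threshold p ~ 1/n).


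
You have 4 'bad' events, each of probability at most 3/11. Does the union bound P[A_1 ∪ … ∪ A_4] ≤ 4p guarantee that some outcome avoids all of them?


Union bound: P[∪_{i=1}^{4} A_i] ≤ Σ_i P[A_i] ≤ 4·p = 4·(3/11) = 12/11.
Numerically: 12/11 ≈ 1.0909.
Is 12/11 < 1? NO.
Since the bound 12/11 is ≥ 1, the union bound is uninformative here; it does NOT by itself certify existence.

4·p = 12/11 ≈ 1.0909; existence NOT certified by the union bound.


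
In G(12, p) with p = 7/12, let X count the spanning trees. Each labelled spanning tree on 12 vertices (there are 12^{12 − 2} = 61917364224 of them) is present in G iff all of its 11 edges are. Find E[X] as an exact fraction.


K_12 has 12^{12 − 2} = 61917364224 labelled spanning trees.
For each such spanning tree H, let X_H = 1 if all 11 edges of H are present in G. Then P[X_H = 1] = p^{11} = (7/12)^{11} = 1977326743/743008370688.
Summing the indicators: E[X] = Σ_H E[X_H] = 61917364224 · p^{11} = 61917364224 · 1977326743/743008370688 = 1977326743/12.
Numerically: E[X] ≈ 1.648e+08.

E[X] = 61917364224 · (7/12)^{11} = 1977326743/12 ≈ 1.648e+08.


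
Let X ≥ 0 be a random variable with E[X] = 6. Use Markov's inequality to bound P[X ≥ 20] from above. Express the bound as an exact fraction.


μ = E[X] = 6, a = 20.
Markov: P[X ≥ 20] ≤ μ/a = (6)/20 = 3/10.
Numerically: ≈ 0.3000.
(Since a = 20 > μ = 6.0000, the bound 3/10 is < 1 and informative.)

P[X ≥ 20] ≤ 3/10 ≈ 0.3000.


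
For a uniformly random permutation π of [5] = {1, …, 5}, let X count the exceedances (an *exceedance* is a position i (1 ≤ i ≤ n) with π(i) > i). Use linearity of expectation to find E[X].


Write X = Σ_{i=1}^{5} X_i, where X_i = 1_{π(i) > i}.
For each fixed i, π(i) is uniform over {1, …, 5} (marginal of a uniform permutation), so P[π(i) > i] = (n − i)/n. Summing: Σ_{i=1}^{5} (n − i)/n = (0 + 1 + … + 4)/5 = 5(5 − 1)/(2·5) = (5 − 1)/2.
Hence E[X] = Σ_{i=1}^{5} (5 − i)/5 = 2 ≈ 2.00000.

E[X] = 2 = 2.00000.


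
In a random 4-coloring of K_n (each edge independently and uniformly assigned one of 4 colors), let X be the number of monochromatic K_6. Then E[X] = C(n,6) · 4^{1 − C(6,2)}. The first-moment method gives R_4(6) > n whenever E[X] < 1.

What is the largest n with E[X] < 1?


We need C(n, 6) · 4^{1 − 15} < 1, i.e. C(n, 6) < 4^{15 − 1} = 268435456.
Check values of n near the boundary:
  n = 72: C(72, 6) = 156238908; 156238908 < 268435456? YES
  n = 73: C(73, 6) = 170230452; 170230452 < 268435456? YES
  n = 74: C(74, 6) = 185250786; 185250786 < 268435456? YES
  n = 75: C(75, 6) = 201359550; 201359550 < 268435456? YES
  n = 76: C(76, 6) = 218618940; 218618940 < 268435456? YES
  n = 77: C(77, 6) = 237093780; 237093780 < 268435456? YES
  n = 78: C(78, 6) = 256851595; 256851595 < 268435456? YES
  n = 79: C(79, 6) = 277962685; 277962685 < 268435456? NO
The largest n with C(n, 6) < 268435456 is n = 78 (where E[X] = 256851595/268435456 ≈ 0.956847). Hence R_4(6) > 78, i.e. R_4(6) ≥ 79.

Largest n = 78; hence R_4(6) > 78.


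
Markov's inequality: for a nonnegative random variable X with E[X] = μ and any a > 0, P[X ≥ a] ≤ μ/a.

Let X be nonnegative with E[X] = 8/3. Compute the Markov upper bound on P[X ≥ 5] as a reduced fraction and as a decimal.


μ = E[X] = 8/3, a = 5.
Markov: P[X ≥ 5] ≤ μ/a = (8/3)/5 = 8/15.
Numerically: ≈ 0.53333.
(Since a = 5 > μ = 2.66667, the bound 8/15 is < 1 and informative.)

P[X ≥ 5] ≤ 8/15 ≈ 0.53333.


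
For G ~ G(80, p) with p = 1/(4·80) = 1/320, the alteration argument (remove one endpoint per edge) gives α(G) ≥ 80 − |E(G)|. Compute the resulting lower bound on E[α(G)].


E[|E(G)|] = C(80, 2)·p = 3160 · (1/320) = 79/8.
E[α(G)] ≥ n − E[|E(G)|] = 80 − 79/8 = 561/8.
Numerically: ≈ 70.12500.
(This is only a lower bound; the true E[α(G)] may be larger.)

E[α(G)] ≥ 561/8 ≈ 70.12500.


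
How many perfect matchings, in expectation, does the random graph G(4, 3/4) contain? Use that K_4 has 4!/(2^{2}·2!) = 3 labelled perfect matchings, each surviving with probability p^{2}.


K_4 has 4!/(2^{2}·2!) = 3 labelled perfect matchings.
For each such perfect matching H, let X_H = 1 if all 2 edges of H are present in G. Then P[X_H = 1] = p^{2} = (3/4)^{2} = 9/16.
By linearity of expectation: E[X] = Σ_H E[X_H] = 3 · p^{2} = 3 · 9/16 = 27/16.
Numerically: E[X] ≈ 1.6875.

E[X] = 3 · (3/4)^{2} = 27/16 ≈ 1.6875.


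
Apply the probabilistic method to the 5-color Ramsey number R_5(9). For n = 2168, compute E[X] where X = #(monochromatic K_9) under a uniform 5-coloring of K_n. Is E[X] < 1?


E[X] = C(2168, 9) · 5^{1 − 36} = 2867804175977929537095120 · 5^{−35} = 2867804175977929537095120/2910383045673370361328125.
As a reduced fraction: E[X] = 573560835195585907419024/582076609134674072265625 ≈ 0.985370.
Is E[X] < 1? YES.
Since E[X] < 1, there exists a 5-coloring of K_{2168} with no monochromatic K_9; hence R_5(9) > 2168.

E[X] = 573560835195585907419024/582076609134674072265625 ≈ 0.985370; E[X] < 1, so R_5(9) > 2168.


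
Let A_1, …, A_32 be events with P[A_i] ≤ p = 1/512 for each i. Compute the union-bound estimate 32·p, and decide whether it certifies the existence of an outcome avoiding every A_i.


Union bound: P[∪_{i=1}^{32} A_i] ≤ Σ_i P[A_i] ≤ 32·p = 32·(1/512) = 1/16.
Numerically: 1/16 ≈ 0.062.
Is 1/16 < 1? YES.
Since P[∪ A_i] ≤ 1/16 < 1, the complement has P[∩ A_i^c] ≥ 1 − 1/16 = 15/16 > 0, so some outcome avoids every A_i.

32·p = 1/16 ≈ 0.062; existence CERTIFIED by the union bound.


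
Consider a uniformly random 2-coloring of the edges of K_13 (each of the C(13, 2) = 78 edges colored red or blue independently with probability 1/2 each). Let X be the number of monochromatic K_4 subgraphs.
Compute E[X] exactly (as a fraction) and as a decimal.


Let X = Σ_S X_S over the C(13, 4) = 715 subsets S of size 4, where X_S = 1 if the K_4 on S is monochromatic.
For a fixed S, the K_4 on S has C(4, 2) = 6 edges. P[all 6 edges red] = (1/2)^6, and likewise for blue, so P[monochromatic] = 2·(1/2)^6 = 2^{1 − 6} = 1/32.
By linearity of expectation: E[X] = C(13, 4) · 2^{1 − 6} = 715 · 1/32 = 715/32.
Numerically: E[X] ≈ 22.34375.

E[X] = C(13,4)·2^(1−C(4,2)) = 715/32 ≈ 22.34375.


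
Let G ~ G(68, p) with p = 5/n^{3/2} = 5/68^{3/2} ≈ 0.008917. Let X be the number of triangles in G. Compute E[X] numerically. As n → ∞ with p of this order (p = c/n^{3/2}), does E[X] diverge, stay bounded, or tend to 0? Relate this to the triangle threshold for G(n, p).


Number of potential triangles: C(68, 3) = 50116.
Each occurs with probability p³ ≈ (0.008917)³ ≈ 7.089570e-07.
By linearity: E[X] = C(68, 3)·p³ ≈ 50116 · 7.089570e-07 ≈ 0.0355.
Since α = 3/2 > 1, p = c/n^{3/2} = o(1/n) is below the triangle threshold p ~ 1/n. Asymptotically E[X] ~ (c³/6)·n^{3(1−α)} = (5³/6)·n^{-1.5} → 0, so by Markov's inequality G has no triangles w.h.p.

E[X] ≈ 0.0355; in regime p = Θ(1/n^{3/2}) E[X] tends to 0 (below the triangle threshold p ~ 1/n).


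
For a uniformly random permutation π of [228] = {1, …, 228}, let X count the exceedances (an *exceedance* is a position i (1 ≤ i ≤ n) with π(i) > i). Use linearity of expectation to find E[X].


Write X = Σ_{i=1}^{228} X_i, where X_i = 1_{π(i) > i}.
For each fixed i, π(i) is uniform over {1, …, 228} (marginal of a uniform permutation), so P[π(i) > i] = (n − i)/n. Summing: Σ_{i=1}^{228} (n − i)/n = (0 + 1 + … + 227)/228 = 228(228 − 1)/(2·228) = (228 − 1)/2.
Hence E[X] = Σ_{i=1}^{228} (228 − i)/228 = 227/2 ≈ 113.50000.

E[X] = 227/2 = 113.50000.


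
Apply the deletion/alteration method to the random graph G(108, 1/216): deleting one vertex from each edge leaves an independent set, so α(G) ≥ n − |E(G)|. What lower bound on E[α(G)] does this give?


E[|E(G)|] = C(108, 2)·p = 5778 · (1/216) = 107/4.
E[α(G)] ≥ n − E[|E(G)|] = 108 − 107/4 = 325/4.
Numerically: ≈ 81.250.
(This is only a lower bound; the true E[α(G)] may be larger.)

E[α(G)] ≥ 325/4 ≈ 81.250.


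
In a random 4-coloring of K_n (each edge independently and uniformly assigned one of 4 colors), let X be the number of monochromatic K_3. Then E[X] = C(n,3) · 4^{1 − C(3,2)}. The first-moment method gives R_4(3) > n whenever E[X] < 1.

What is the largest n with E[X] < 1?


We need C(n, 3) · 4^{1 − 3} < 1, i.e. C(n, 3) < 4^{3 − 1} = 16.
Check values of n near the boundary:
  n = 4: C(4, 3) = 4; 4 < 16? YES
  n = 5: C(5, 3) = 10; 10 < 16? YES
  n = 6: C(6, 3) = 20; 20 < 16? NO
The largest n with C(n, 3) < 16 is n = 5 (where E[X] = 5/8 ≈ 0.6250000). Hence R_4(3) > 5, i.e. R_4(3) ≥ 6.

Largest n = 5; hence R_4(3) > 5.


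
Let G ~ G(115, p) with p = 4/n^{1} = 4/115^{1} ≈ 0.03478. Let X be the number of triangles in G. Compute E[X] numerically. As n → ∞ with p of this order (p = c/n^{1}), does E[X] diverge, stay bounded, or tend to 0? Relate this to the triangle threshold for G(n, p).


Number of potential triangles: C(115, 3) = 246905.
Each occurs with probability p³ ≈ (0.03478)³ ≈ 4.208104e-05.
By linearity: E[X] = C(115, 3)·p³ ≈ 246905 · 4.208104e-05 ≈ 10.3900.
Here α = 1, so p = 4/n is exactly at the triangle threshold p ~ 1/n. Asymptotically E[X] → c³/6 = 4³/6 = 32/3 ≈ 10.6667, a bounded constant. In this regime the triangle count is asymptotically Poisson(c³/6).

E[X] ≈ 10.3900; in regime p = Θ(1/n^{1}) E[X] stays bounded (at the triangle threshold p ~ 1/n).


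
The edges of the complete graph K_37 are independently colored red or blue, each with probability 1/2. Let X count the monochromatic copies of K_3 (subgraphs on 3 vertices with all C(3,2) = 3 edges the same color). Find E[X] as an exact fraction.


Let X = Σ_S X_S over the C(37, 3) = 7770 subsets S of size 3, where X_S = 1 if the K_3 on S is monochromatic.
For a fixed S, the K_3 on S has C(3, 2) = 3 edges. P[all 3 edges red] = (1/2)^3, and likewise for blue, so P[monochromatic] = 2·(1/2)^3 = 2^{1 − 3} = 1/4.
By linearity: E[X] = C(37, 3) · 2^{1 − 3} = 7770 · 1/4 = 3885/2.
Numerically: E[X] ≈ 1942.50000.

E[X] = C(37,3)·2^(1−C(3,2)) = 3885/2 ≈ 1942.50000.


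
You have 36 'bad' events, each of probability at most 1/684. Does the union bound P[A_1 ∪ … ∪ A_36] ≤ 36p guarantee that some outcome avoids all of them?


Union bound: P[∪_{i=1}^{36} A_i] ≤ Σ_i P[A_i] ≤ 36·p = 36·(1/684) = 1/19.
Numerically: 1/19 ≈ 0.0526.
Is 1/19 < 1? YES.
Since P[∪ A_i] ≤ 1/19 < 1, the complement has P[∩ A_i^c] ≥ 1 − 1/19 = 18/19 > 0, so some outcome avoids every A_i.

36·p = 1/19 ≈ 0.0526; existence CERTIFIED by the union bound.


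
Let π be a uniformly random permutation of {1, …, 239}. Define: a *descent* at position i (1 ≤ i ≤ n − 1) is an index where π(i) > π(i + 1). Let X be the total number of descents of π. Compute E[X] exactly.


Write X = Σ X_I over i = 1, …, 238, with X_I the indicator of one descent.
There are 238 indicators.
For each fixed i, the pair (π(i), π(i+1)) is a uniformly random ordered pair of distinct values from {1, …, 239}; by symmetry P[π(i) > π(i+1)] = 1/2.
By linearity: E[X] = 238 · (1/2) = (239 − 1) · (1/2) = 119 ≈ 119.0000.

E[X] = 119 = 119.0000.


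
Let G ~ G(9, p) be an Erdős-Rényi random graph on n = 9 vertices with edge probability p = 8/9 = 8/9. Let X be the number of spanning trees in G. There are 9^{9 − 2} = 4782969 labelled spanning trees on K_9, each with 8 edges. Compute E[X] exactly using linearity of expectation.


K_9 has 9^{9 − 2} = 4782969 labelled spanning trees.
For each such spanning tree H, let X_H = 1 if all 8 edges of H are present in G. Then P[X_H = 1] = p^{8} = (8/9)^{8} = 16777216/43046721.
By linearity of expectation: E[X] = Σ_H E[X_H] = 4782969 · p^{8} = 4782969 · 16777216/43046721 = 16777216/9.
Numerically: E[X] ≈ 1.864e+06.

E[X] = 4782969 · (8/9)^{8} = 16777216/9 ≈ 1.864e+06.


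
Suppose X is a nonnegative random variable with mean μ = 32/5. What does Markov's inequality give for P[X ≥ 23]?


μ = E[X] = 32/5, a = 23.
Markov: P[X ≥ 23] ≤ μ/a = (32/5)/23 = 32/115.
Numerically: ≈ 0.278261.
(Since a = 23 > μ = 6.400000, the bound 32/115 is < 1 and informative.)

P[X ≥ 23] ≤ 32/115 ≈ 0.278261.


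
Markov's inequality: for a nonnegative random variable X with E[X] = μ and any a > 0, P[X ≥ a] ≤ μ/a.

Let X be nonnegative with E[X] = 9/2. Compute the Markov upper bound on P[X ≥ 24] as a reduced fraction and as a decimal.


μ = E[X] = 9/2, a = 24.
Markov: P[X ≥ 24] ≤ μ/a = (9/2)/24 = 3/16.
Numerically: ≈ 0.18750.
(Since a = 24 > μ = 4.50000, the bound 3/16 is < 1 and informative.)

P[X ≥ 24] ≤ 3/16 ≈ 0.18750.


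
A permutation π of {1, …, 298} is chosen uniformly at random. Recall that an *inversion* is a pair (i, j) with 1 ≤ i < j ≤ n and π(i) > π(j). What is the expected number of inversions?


Write X = Σ X_I over the C(298, 2) = 44253 pairs i < j, with X_I the indicator of one inversion.
There are 44253 indicators.
For each fixed pair i < j, the values π(i) and π(j) are two distinct elements of {1, …, 298} in uniformly random order; by symmetry P[π(i) > π(j)] = 1/2.
By linearity: E[X] = 44253 · (1/2) = C(298, 2) · (1/2) = 44253/2 = 44253/2 ≈ 22126.500.

E[X] = 44253/2 = 22126.500.


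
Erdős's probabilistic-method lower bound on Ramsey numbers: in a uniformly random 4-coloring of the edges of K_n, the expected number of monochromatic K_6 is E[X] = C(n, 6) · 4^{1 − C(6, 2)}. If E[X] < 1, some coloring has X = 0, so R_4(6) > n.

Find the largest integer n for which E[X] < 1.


We need C(n, 6) · 4^{1 − 15} < 1, i.e. C(n, 6) < 4^{15 − 1} = 268435456.
Check values of n near the boundary:
  n = 74: C(74, 6) = 185250786; 185250786 < 268435456? YES
  n = 75: C(75, 6) = 201359550; 201359550 < 268435456? YES
  n = 76: C(76, 6) = 218618940; 218618940 < 268435456? YES
  n = 77: C(77, 6) = 237093780; 237093780 < 268435456? YES
  n = 78: C(78, 6) = 256851595; 256851595 < 268435456? YES
  n = 79: C(79, 6) = 277962685; 277962685 < 268435456? NO
  n = 80: C(80, 6) = 300500200; 300500200 < 268435456? NO
The largest n with C(n, 6) < 268435456 is n = 78 (where E[X] = 256851595/268435456 ≈ 0.95685). Hence R_4(6) > 78, i.e. R_4(6) ≥ 79.

Largest n = 78; hence R_4(6) > 78.


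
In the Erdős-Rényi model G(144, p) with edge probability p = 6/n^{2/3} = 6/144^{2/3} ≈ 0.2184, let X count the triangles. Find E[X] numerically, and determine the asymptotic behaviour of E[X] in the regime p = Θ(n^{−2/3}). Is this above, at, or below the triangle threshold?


Number of potential triangles: C(144, 3) = 487344.
Each occurs with probability p³ ≈ (0.2184)³ ≈ 1.0416667e-02.
By linearity: E[X] = C(144, 3)·p³ ≈ 487344 · 1.0416667e-02 ≈ 5076.50000.
Since α = 2/3 < 1, p = c/n^{2/3} ≫ 1/n is above the triangle threshold p ~ 1/n. Asymptotically E[X] ~ (c³/6)·n^{3(1−α)} = (6³/6)·n^{1} → ∞; triangles are abundant w.h.p.

E[X] ≈ 5076.50000; in regime p = Θ(1/n^{2/3}) E[X] diverges (above the triangle threshold p ~ 1/n).


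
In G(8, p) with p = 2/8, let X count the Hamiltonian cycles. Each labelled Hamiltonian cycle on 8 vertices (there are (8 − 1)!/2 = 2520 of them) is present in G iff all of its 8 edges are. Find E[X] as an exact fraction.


K_8 has (8 − 1)!/2 = 2520 labelled Hamiltonian cycles.
For each such Hamiltonian cycle H, let X_H = 1 if all 8 edges of H are present in G. Then P[X_H = 1] = p^{8} = (1/4)^{8} = 1/65536.
By linearity of expectation: E[X] = Σ_H E[X_H] = 2520 · p^{8} = 2520 · 1/65536 = 315/8192.
Numerically: E[X] ≈ 0.038452.

E[X] = 2520 · (1/4)^{8} = 315/8192 ≈ 0.038452.


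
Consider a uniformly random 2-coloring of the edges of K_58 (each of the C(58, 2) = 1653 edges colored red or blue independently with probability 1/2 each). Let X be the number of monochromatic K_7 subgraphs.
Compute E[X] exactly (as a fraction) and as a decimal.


Let X = Σ_S X_S over the C(58, 7) = 300674088 subsets S of size 7, where X_S = 1 if the K_7 on S is monochromatic.
For a fixed S, the K_7 on S has C(7, 2) = 21 edges. P[all 21 edges red] = (1/2)^21, and likewise for blue, so P[monochromatic] = 2·(1/2)^21 = 2^{1 − 21} = 1/1048576.
By linearity of expectation: E[X] = C(58, 7) · 2^{1 − 21} = 300674088 · 1/1048576 = 37584261/131072.
Numerically: E[X] ≈ 286.74516.

E[X] = C(58,7)·2^(1−C(7,2)) = 37584261/131072 ≈ 286.74516.


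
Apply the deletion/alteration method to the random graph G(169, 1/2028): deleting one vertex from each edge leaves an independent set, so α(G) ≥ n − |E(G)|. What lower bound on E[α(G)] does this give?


E[|E(G)|] = C(169, 2)·p = 14196 · (1/2028) = 7.
E[α(G)] ≥ n − E[|E(G)|] = 169 − 7 = 162.
Numerically: ≈ 162.00000.
(This is only a lower bound; the true E[α(G)] may be larger.)

E[α(G)] ≥ 162 ≈ 162.00000.


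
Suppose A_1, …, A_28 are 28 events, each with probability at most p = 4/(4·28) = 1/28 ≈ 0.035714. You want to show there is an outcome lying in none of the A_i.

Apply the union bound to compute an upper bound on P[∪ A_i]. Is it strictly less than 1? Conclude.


Union bound: P[∪_{i=1}^{28} A_i] ≤ Σ_i P[A_i] ≤ 28·p = 28·(1/28) = 1.
Numerically: 1 ≈ 1.000000.
Is 1 < 1? NO.
Since the bound 1 is ≥ 1, the union bound is uninformative here; it does NOT by itself certify existence.

28·p = 1 ≈ 1.000000; existence NOT certified by the union bound.


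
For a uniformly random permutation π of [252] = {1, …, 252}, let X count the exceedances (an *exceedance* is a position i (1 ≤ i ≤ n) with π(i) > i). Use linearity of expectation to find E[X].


Write X = Σ_{i=1}^{252} X_i, where X_i = 1_{π(i) > i}.
For each fixed i, π(i) is uniform over {1, …, 252} (marginal of a uniform permutation), so P[π(i) > i] = (n − i)/n. Summing: Σ_{i=1}^{252} (n − i)/n = (0 + 1 + … + 251)/252 = 252(252 − 1)/(2·252) = (252 − 1)/2.
Hence E[X] = Σ_{i=1}^{252} (252 − i)/252 = 251/2 ≈ 125.5000.

E[X] = 251/2 = 125.5000.
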